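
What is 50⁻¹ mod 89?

50·73 = 3650 = 41·89 + 1, so 50⁻¹ ≡ 73 (mod 89).

73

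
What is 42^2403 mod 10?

The units digit of 42^n cycles with period 4: 2, 4, 8, 6, …
2403 leaves remainder 3 on division by 4, so 42^2403 ends in 8.

8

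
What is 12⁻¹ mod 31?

13

12·13 = 156 = 5·31 + 1, so 12⁻¹ ≡ 13 (mod 31).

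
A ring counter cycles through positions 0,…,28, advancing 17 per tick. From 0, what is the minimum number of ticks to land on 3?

7

17⁻¹ ≡ 12 (mod 29) because 17·12 = 204 = 7·29 + 1.
Multiplying both sides by 12: x ≡ 12·3 = 36 ≡ 7 (mod 29).
Check: 17·7 = 119 = 4·29 + 3.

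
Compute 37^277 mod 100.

Square-and-reduce mod 100: 37^1≡37, 37^2≡69, 37^4≡61, 37^8≡21, 37^16≡41, 37^32≡81, 37^64≡61, 37^128≡21, 37^256≡41.
277 = 1 + 4 + 16 + 256, so 37^277 ≡ 37·61·41·41 ≡ 17 (mod 100).

17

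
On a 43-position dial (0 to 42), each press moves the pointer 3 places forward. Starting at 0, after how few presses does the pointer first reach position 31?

The inverse of 3 mod 43 is 29 (since 3·29 = 87 ≡ 1).
So x ≡ 29·31 = 899 ≡ 39 (mod 43).

39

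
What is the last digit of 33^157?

Last digits of 3^n: 3, 9, 7, 1 (period 4).
157 leaves remainder 1 on division by 4, so 33^157 ends in 3.

3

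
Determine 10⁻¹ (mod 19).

2

19 = 1·10 + 9
10 = 1·9 + 1
9 = 9·1 + 0
Back-substituting gives 10·2 ≡ 1 (mod 19).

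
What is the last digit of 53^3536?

Last digits of 3^n: 3, 9, 7, 1 (period 4).
3536 leaves remainder 0 on division by 4, so 53^3536 ends in 1.

1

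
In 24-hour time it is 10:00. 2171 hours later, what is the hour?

21

2171 − 90·24 = 11, so 2171 ≡ 11 (mod 24).
(10 + 11) mod 24 = 21.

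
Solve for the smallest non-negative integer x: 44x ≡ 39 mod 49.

44⁻¹ ≡ 39 (mod 49) because 44·39 = 1716 = 35·49 + 1.
Multiplying both sides by 39: x ≡ 39·39 = 1521 ≡ 2 (mod 49).

2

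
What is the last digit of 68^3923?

The units digit of 68^n cycles with period 4: 8, 4, 2, 6, …
3923 mod 4 = 3, so the last digit matches 8^3 = 2.

2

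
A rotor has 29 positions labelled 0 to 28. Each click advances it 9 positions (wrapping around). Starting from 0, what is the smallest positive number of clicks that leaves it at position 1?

13

29 = 3·9 + 2
9 = 4·2 + 1
2 = 2·1 + 0
Back-substituting gives 9·13 ≡ 1 (mod 29).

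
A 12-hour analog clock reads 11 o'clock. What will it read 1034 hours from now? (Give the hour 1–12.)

1

1034 = 86·12 + 2, so 1034 mod 12 = 2.
11 + 2 → 1 on a 12-hour dial.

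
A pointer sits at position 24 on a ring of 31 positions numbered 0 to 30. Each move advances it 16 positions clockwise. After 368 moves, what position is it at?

368·16 = 5888.
5888 mod 31 = 29 (since 189·31 = 5859).
(24 + 29) mod 31 = 22.

22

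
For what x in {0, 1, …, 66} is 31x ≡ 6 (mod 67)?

31⁻¹ ≡ 13 (mod 67) because 31·13 = 403 = 6·67 + 1.
Multiplying both sides by 13: x ≡ 13·6 = 78 ≡ 11 (mod 67).
Check: 31·11 = 341 = 5·67 + 6.

11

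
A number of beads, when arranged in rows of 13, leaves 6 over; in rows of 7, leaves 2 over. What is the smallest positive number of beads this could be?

58

Since 7·2 ≡ 1 (mod 13), take x = 2 + 7·((6−2)·2 mod 13) = 2 + 7·8 = 58.
Check: 58 mod 13 = 6, 58 mod 7 = 2.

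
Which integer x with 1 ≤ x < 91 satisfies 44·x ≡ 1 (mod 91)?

44·60 = 2640 = 29·91 + 1, so 44⁻¹ ≡ 60 (mod 91).

60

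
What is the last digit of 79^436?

1

Last digits of 9^n: 9, 1 (period 2).
436 mod 2 = 0, so the last digit matches 9^2 = 1.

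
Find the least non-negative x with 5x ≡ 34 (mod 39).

5⁻¹ ≡ 8 (mod 39) because 5·8 = 40 = 1·39 + 1.
Multiplying both sides by 8: x ≡ 8·34 = 272 ≡ 38 (mod 39).

38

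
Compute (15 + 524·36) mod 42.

21

524·36 = 18864.
Dividing 18864 by 42 gives quotient 449 and remainder 6.
(15 + 6) mod 42 = 21.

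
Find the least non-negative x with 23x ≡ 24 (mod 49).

23⁻¹ ≡ 32 (mod 49) because 23·32 = 736 = 15·49 + 1.
Multiplying both sides by 32: x ≡ 32·24 = 768 ≡ 33 (mod 49).

33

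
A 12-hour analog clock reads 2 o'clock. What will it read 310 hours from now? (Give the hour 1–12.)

12

310 = 25·12 + 10, so 310 mod 12 = 10.
2 + 10 → 12 on a 12-hour dial.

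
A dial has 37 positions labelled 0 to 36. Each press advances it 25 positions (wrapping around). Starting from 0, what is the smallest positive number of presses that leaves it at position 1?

3

25·3 = 75 = 2·37 + 1, so 25⁻¹ ≡ 3 (mod 37).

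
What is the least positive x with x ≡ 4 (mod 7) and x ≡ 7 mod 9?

25

x ≡ 4 (mod 7) gives x ∈ {4, 11, 18, 25}.
The first of these with x mod 9 = 7 is 25.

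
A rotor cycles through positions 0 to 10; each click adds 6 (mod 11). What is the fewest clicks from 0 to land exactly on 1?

2

11 = 1·6 + 5
6 = 1·5 + 1
5 = 5·1 + 0
Back-substituting gives 6·2 ≡ 1 (mod 11).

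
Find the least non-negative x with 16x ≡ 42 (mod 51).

9

The inverse of 16 mod 51 is 16 (since 16·16 = 256 ≡ 1).
So x ≡ 16·42 = 672 ≡ 9 (mod 51).
Check: 16·9 = 144 = 2·51 + 42.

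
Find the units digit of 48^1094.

4

Powers of 8 mod 10 repeat with period 4: 8, 4, 2, 6.
1094 mod 4 = 2, so the last digit matches 8^2 = 4.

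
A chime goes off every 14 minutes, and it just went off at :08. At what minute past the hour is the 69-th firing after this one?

69·14 = 966.
966 mod 60 = 6 (since 16·60 = 960).
(8 + 6) mod 60 = 14.

14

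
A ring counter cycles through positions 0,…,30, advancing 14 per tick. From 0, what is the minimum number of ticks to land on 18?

The inverse of 14 mod 31 is 20 (since 14·20 = 280 ≡ 1).
So x ≡ 20·18 = 360 ≡ 19 (mod 31).
Check: 14·19 = 266 = 8·31 + 18.

19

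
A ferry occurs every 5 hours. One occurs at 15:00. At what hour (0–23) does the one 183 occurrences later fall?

18

183·5 = 915.
915 mod 24 = 3 (since 38·24 = 912).
(15 + 3) mod 24 = 18.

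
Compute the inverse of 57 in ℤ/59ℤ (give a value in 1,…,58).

59 = 1·57 + 2
57 = 28·2 + 1
2 = 2·1 + 0
Back-substituting gives 57·29 ≡ 1 (mod 59).

29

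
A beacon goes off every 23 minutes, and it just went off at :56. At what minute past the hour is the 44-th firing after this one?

48

44·23 = 1012.
Dividing 1012 by 60 gives quotient 16 and remainder 52.
(56 + 52) mod 60 = 48.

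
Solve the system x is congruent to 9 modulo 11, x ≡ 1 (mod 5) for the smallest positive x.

31

Since 5·9 ≡ 1 (mod 11), take x = 1 + 5·((9−1)·9 mod 11) = 1 + 5·6 = 31.
Check: 31 mod 11 = 9, 31 mod 5 = 1.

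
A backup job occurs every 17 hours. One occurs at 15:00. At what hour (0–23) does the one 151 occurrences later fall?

151·17 = 2567.
Dividing 2567 by 24 gives quotient 106 and remainder 23.
(15 + 23) mod 24 = 14.

14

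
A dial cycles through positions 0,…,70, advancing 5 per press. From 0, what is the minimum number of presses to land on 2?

The inverse of 5 mod 71 is 57 (since 5·57 = 285 ≡ 1).
Multiplying both sides by 57: x ≡ 57·2 = 114 ≡ 43 (mod 71).

43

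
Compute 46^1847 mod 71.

Square-and-reduce mod 71: 46^1≡46, 46^2≡57, 46^4≡54, 46^8≡5, 46^16≡25, 46^32≡57, 46^64≡54, 46^128≡5, 46^256≡25, 46^512≡57, 46^1024≡54.
Since 1847 = 1 + 2 + 4 + 16 + 32 + 256 + 512 + 1024 in binary, 46^1847 ≡ 46·57·54·25·57·25·57·54 ≡ 14 (mod 71).

14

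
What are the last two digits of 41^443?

21

By repeated squaring mod 100: 41^1≡41, 41^2≡81, 41^4≡61, 41^8≡21, 41^16≡41, 41^32≡81, 41^64≡61, 41^128≡21, 41^256≡41.
Since 443 = 1 + 2 + 8 + 16 + 32 + 128 + 256 in binary, 41^443 ≡ 41·81·21·41·81·21·41 ≡ 21 (mod 100).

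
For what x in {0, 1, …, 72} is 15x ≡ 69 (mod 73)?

The inverse of 15 mod 73 is 39 (since 15·39 = 585 ≡ 1).
Multiplying both sides by 39: x ≡ 39·69 = 2691 ≡ 63 (mod 73).
Check: 15·63 = 945 = 12·73 + 69.

63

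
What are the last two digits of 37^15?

93

Successive squares of 37 mod 100: 37^1≡37, 37^2≡69, 37^4≡61, 37^8≡21.
Since 15 = 1 + 2 + 4 + 8 in binary, 37^15 ≡ 37·69·61·21 ≡ 93 (mod 100).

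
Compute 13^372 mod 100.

81

Square-and-reduce mod 100: 13^1≡13, 13^2≡69, 13^4≡61, 13^8≡21, 13^16≡41, 13^32≡81, 13^64≡61, 13^128≡21, 13^256≡41.
Since 372 = 4 + 16 + 32 + 64 + 256 in binary, 13^372 ≡ 61·41·81·61·41 ≡ 81 (mod 100).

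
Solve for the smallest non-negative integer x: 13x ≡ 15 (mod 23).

The inverse of 13 mod 23 is 16 (since 13·16 = 208 ≡ 1).
So x ≡ 16·15 = 240 ≡ 10 (mod 23).

10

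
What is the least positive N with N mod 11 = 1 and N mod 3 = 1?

1

x ≡ 1 (mod 3) gives x ∈ {1}.
The first of these with x mod 11 = 1 is 1.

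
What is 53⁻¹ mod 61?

53·38 = 2014 = 33·61 + 1, so 53⁻¹ ≡ 38 (mod 61).

38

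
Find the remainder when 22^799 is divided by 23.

22

Square-and-reduce mod 23: 22^1≡22, 22^2≡1, 22^4≡1, 22^8≡1, 22^16≡1, 22^32≡1, 22^64≡1, 22^128≡1, 22^256≡1, 22^512≡1.
Since 799 = 1 + 2 + 4 + 8 + 16 + 256 + 512 in binary, 22^799 ≡ 22·1·1·1·1·1·1 ≡ 22 (mod 23).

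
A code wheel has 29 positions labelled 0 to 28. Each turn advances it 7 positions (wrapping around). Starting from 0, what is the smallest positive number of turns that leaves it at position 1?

29 = 4·7 + 1
7 = 7·1 + 0
Back-substituting gives 7·25 ≡ 1 (mod 29).

25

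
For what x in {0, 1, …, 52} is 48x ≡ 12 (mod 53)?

The inverse of 48 mod 53 is 21 (since 48·21 = 1008 ≡ 1).
So x ≡ 21·12 = 252 ≡ 40 (mod 53).

40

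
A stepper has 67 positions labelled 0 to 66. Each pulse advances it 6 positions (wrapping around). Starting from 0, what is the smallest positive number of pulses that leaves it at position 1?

56

6·56 = 336 = 5·67 + 1, so 6⁻¹ ≡ 56 (mod 67).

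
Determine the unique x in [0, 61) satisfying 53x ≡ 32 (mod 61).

53⁻¹ ≡ 38 (mod 61) because 53·38 = 2014 = 33·61 + 1.
So x ≡ 38·32 = 1216 ≡ 57 (mod 61).
Check: 53·57 = 3021 = 49·61 + 32.

57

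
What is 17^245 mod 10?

Powers of 7 mod 10 repeat with period 4: 7, 9, 3, 1.
245 leaves remainder 1 on division by 4, so 17^245 ends in 7.

7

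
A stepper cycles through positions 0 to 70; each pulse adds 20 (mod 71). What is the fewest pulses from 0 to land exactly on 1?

32

71 = 3·20 + 11
20 = 1·11 + 9
11 = 1·9 + 2
9 = 4·2 + 1
2 = 2·1 + 0
Back-substituting gives 20·32 ≡ 1 (mod 71).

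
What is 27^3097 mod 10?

7

Powers of 7 mod 10 repeat with period 4: 7, 9, 3, 1.
3097 leaves remainder 1 on division by 4, so 27^3097 ends in 7.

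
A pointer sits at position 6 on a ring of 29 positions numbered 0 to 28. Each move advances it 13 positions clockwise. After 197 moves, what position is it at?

15

197·13 = 2561.
2561 mod 29 = 9 (since 88·29 = 2552).
(6 + 9) mod 29 = 15.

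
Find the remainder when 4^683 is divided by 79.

2

Square-and-reduce mod 79: 4^1≡4, 4^2≡16, 4^4≡19, 4^8≡45, 4^16≡50, 4^32≡51, 4^64≡73, 4^128≡36, 4^256≡32, 4^512≡76.
Since 683 = 1 + 2 + 8 + 32 + 128 + 512 in binary, 4^683 ≡ 4·16·45·51·36·76 ≡ 2 (mod 79).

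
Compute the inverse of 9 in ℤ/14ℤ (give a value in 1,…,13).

11

9·11 = 99 = 7·14 + 1, so 9⁻¹ ≡ 11 (mod 14).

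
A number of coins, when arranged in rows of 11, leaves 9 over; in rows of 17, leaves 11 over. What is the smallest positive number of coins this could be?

130

Since 17·2 ≡ 1 (mod 11), take x = 11 + 17·((9−11)·2 mod 11) = 11 + 17·7 = 130.
Check: 130 mod 11 = 9, 130 mod 17 = 11.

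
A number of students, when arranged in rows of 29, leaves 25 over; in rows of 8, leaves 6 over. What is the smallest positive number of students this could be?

x ≡ 6 (mod 8) gives x ∈ {6, 14, 22, 30, 38, 46, 54}.
The first of these with x mod 29 = 25 is 54.

54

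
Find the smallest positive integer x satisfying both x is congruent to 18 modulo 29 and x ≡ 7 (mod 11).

x ≡ 7 (mod 11) gives x ∈ {7, 18}.
The first of these with x mod 29 = 18 is 18.

18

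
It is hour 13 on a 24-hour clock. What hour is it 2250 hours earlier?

2250 − 93·24 = 18, so 2250 ≡ 18 (mod 24).
(13 − 18) mod 24 = 19.

19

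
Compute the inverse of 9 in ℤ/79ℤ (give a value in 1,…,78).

79 = 8·9 + 7
9 = 1·7 + 2
7 = 3·2 + 1
2 = 2·1 + 0
Back-substituting gives 9·44 ≡ 1 (mod 79).

44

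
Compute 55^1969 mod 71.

Square-and-reduce mod 71: 55^1≡55, 55^2≡43, 55^4≡3, 55^8≡9, 55^16≡10, 55^32≡29, 55^64≡60, 55^128≡50, 55^256≡15, 55^512≡12, 55^1024≡2.
1969 = 1 + 16 + 32 + 128 + 256 + 512 + 1024, so 55^1969 ≡ 55·10·29·50·15·12·2 ≡ 69 (mod 71).

69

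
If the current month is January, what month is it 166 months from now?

166 = 13·12 + 10, so 166 mod 12 = 10.
January + 10 months → November.

November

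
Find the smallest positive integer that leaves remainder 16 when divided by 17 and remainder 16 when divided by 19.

x ≡ 16 (mod 17) gives x ∈ {16}.
The first of these with x mod 19 = 16 is 16.

16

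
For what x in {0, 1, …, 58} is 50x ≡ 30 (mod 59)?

36

The inverse of 50 mod 59 is 13 (since 50·13 = 650 ≡ 1).
Multiplying both sides by 13: x ≡ 13·30 = 390 ≡ 36 (mod 59).
Check: 50·36 = 1800 = 30·59 + 30.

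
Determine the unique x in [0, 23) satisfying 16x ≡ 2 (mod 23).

16⁻¹ ≡ 13 (mod 23) because 16·13 = 208 = 9·23 + 1.
So x ≡ 13·2 = 26 ≡ 3 (mod 23).

3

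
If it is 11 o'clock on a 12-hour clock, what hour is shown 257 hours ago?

Dividing 257 by 12 gives quotient 21 and remainder 5.
11 − 5 → 6 on a 12-hour dial.

6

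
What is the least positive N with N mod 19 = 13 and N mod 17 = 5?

x ≡ 5 (mod 17) gives x ∈ {5, 22, 39, 56, 73, 90, 107, 124, …}.
The first of these with x mod 19 = 13 is 260.

260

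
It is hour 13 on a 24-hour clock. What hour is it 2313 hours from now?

22

Dividing 2313 by 24 gives quotient 96 and remainder 9.
(13 + 9) mod 24 = 22.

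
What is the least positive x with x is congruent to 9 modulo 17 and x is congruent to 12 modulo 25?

x ≡ 9 (mod 17) gives x ∈ {9, 26, 43, 60, 77, 94, 111, 128, …}.
The first of these with x mod 25 = 12 is 162.

162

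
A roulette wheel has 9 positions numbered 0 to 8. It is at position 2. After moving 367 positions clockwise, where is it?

367 = 40·9 + 7, so 367 mod 9 = 7.
(2 + 7) mod 9 = 0.

0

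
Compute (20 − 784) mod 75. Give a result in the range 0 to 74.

61

Dividing 784 by 75 gives quotient 10 and remainder 34.
(20 − 34) mod 75 = 61.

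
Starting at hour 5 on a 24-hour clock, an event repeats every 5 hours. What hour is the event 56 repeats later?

56·5 = 280.
280 = 11·24 + 16, so 280 mod 24 = 16.
(5 + 16) mod 24 = 21.

21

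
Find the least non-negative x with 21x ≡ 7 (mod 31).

21⁻¹ ≡ 3 (mod 31) because 21·3 = 63 = 2·31 + 1.
Multiplying both sides by 3: x ≡ 3·7 = 21 ≡ 21 (mod 31).

21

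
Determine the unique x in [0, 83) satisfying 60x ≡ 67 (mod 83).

44

60⁻¹ ≡ 18 (mod 83) because 60·18 = 1080 = 13·83 + 1.
Multiplying both sides by 18: x ≡ 18·67 = 1206 ≡ 44 (mod 83).
Check: 60·44 = 2640 = 31·83 + 67.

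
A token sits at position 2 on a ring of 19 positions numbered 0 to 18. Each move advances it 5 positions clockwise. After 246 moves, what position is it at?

246·5 = 1230.
Dividing 1230 by 19 gives quotient 64 and remainder 14.
(2 + 14) mod 19 = 16.

16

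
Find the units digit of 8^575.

2

Powers of 8 mod 10 repeat with period 4: 8, 4, 2, 6.
575 mod 4 = 3, so the last digit matches 8^3 = 2.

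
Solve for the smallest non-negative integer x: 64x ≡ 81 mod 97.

64⁻¹ ≡ 47 (mod 97) because 64·47 = 3008 = 31·97 + 1.
Multiplying both sides by 47: x ≡ 47·81 = 3807 ≡ 24 (mod 97).
Check: 64·24 = 1536 = 15·97 + 81.

24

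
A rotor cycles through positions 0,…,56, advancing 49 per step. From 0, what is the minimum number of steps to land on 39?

45

49⁻¹ ≡ 7 (mod 57) because 49·7 = 343 = 6·57 + 1.
Multiplying both sides by 7: x ≡ 7·39 = 273 ≡ 45 (mod 57).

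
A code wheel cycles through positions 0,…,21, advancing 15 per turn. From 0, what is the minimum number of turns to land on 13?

The inverse of 15 mod 22 is 3 (since 15·3 = 45 ≡ 1).
Multiplying both sides by 3: x ≡ 3·13 = 39 ≡ 17 (mod 22).
Check: 15·17 = 255 = 11·22 + 13.

17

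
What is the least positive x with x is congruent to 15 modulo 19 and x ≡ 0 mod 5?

x ≡ 0 (mod 5) gives x ∈ {0, 5, 10, 15}.
The first of these with x mod 19 = 15 is 15.

15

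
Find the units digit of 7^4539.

Last digits of 7^n: 7, 9, 3, 1 (period 4).
4539 leaves remainder 3 on division by 4, so 7^4539 ends in 3.

3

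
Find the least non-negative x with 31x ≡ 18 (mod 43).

The inverse of 31 mod 43 is 25 (since 31·25 = 775 ≡ 1).
Multiplying both sides by 25: x ≡ 25·18 = 450 ≡ 20 (mod 43).

20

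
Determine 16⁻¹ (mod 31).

16·2 = 32 = 1·31 + 1, so 16⁻¹ ≡ 2 (mod 31).

2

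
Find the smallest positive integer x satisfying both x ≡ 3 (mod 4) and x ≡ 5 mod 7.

19

Since 7·3 ≡ 1 (mod 4), take x = 5 + 7·((3−5)·3 mod 4) = 5 + 7·2 = 19.
Check: 19 mod 4 = 3, 19 mod 7 = 5.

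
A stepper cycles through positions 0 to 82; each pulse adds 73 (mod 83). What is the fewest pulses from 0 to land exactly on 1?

58

83 = 1·73 + 10
73 = 7·10 + 3
10 = 3·3 + 1
3 = 3·1 + 0
Back-substituting gives 73·58 ≡ 1 (mod 83).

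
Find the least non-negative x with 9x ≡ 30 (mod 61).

44

The inverse of 9 mod 61 is 34 (since 9·34 = 306 ≡ 1).
So x ≡ 34·30 = 1020 ≡ 44 (mod 61).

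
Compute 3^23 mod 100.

27

Successive squares of 3 mod 100: 3^1≡3, 3^2≡9, 3^4≡81, 3^8≡61, 3^16≡21.
23 = 1 + 2 + 4 + 16, so 3^23 ≡ 3·9·81·21 ≡ 27 (mod 100).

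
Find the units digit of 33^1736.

The units digit of 33^n cycles with period 4: 3, 9, 7, 1, …
1736 leaves remainder 0 on division by 4, so 33^1736 ends in 1.

1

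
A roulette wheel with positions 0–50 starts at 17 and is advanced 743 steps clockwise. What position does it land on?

743 = 14·51 + 29, so 743 mod 51 = 29.
(17 + 29) mod 51 = 46.

46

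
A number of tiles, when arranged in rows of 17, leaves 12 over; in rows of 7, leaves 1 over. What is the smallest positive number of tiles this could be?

29

Since 7·5 ≡ 1 (mod 17), take x = 1 + 7·((12−1)·5 mod 17) = 1 + 7·4 = 29.
Check: 29 mod 17 = 12, 29 mod 7 = 1.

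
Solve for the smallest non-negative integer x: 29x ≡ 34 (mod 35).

29⁻¹ ≡ 29 (mod 35) because 29·29 = 841 = 24·35 + 1.
So x ≡ 29·34 = 986 ≡ 6 (mod 35).

6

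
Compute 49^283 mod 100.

49

Square-and-reduce mod 100: 49^1≡49, 49^2≡1, 49^4≡1, 49^8≡1, 49^16≡1, 49^32≡1, 49^64≡1, 49^128≡1, 49^256≡1.
Since 283 = 1 + 2 + 8 + 16 + 256 in binary, 49^283 ≡ 49·1·1·1·1 ≡ 49 (mod 100).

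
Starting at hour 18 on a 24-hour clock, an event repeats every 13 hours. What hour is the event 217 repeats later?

217·13 = 2821.
Dividing 2821 by 24 gives quotient 117 and remainder 13.
(18 + 13) mod 24 = 7.

7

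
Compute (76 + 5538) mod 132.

70

Dividing 5538 by 132 gives quotient 41 and remainder 126.
(76 + 126) mod 132 = 70.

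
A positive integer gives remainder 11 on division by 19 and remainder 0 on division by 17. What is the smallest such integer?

x ≡ 0 (mod 17) gives x ∈ {0, 17, 34, 51, 68}.
The first of these with x mod 19 = 11 is 68.

68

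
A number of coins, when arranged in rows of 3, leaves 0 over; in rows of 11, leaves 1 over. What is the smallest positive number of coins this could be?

12

x ≡ 0 (mod 3) gives x ∈ {0, 3, 6, 9, 12}.
The first of these with x mod 11 = 1 is 12.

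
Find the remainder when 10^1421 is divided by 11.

Square-and-reduce mod 11: 10^1≡10, 10^2≡1, 10^4≡1, 10^8≡1, 10^16≡1, 10^32≡1, 10^64≡1, 10^128≡1, 10^256≡1, 10^512≡1, 10^1024≡1.
Since 1421 = 1 + 4 + 8 + 128 + 256 + 1024 in binary, 10^1421 ≡ 10·1·1·1·1·1 ≡ 10 (mod 11).

10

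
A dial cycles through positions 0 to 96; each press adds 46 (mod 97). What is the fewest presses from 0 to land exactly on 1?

46·19 = 874 = 9·97 + 1, so 46⁻¹ ≡ 19 (mod 97).

19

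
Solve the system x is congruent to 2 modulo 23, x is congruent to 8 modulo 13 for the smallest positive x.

255

x ≡ 8 (mod 13) gives x ∈ {8, 21, 34, 47, 60, 73, 86, 99, …}.
The first of these with x mod 23 = 2 is 255.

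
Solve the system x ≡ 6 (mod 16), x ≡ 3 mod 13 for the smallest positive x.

x ≡ 3 (mod 13) gives x ∈ {3, 16, 29, 42, 55, 68, 81, 94, …}.
The first of these with x mod 16 = 6 is 198.

198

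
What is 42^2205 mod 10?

The units digit of 42^n cycles with period 4: 2, 4, 8, 6, …
2205 mod 4 = 1, so the last digit matches 2^1 = 2.

2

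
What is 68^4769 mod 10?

Last digits of 8^n: 8, 4, 2, 6 (period 4).
4769 mod 4 = 1, so the last digit matches 8^1 = 8.

8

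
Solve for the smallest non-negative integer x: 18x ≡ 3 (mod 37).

18⁻¹ ≡ 35 (mod 37) because 18·35 = 630 = 17·37 + 1.
So x ≡ 35·3 = 105 ≡ 31 (mod 37).
Check: 18·31 = 558 = 15·37 + 3.

31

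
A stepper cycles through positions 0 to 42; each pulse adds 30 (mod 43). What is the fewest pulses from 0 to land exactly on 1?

30·33 = 990 = 23·43 + 1, so 30⁻¹ ≡ 33 (mod 43).

33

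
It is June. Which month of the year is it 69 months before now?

Dividing 69 by 12 gives quotient 5 and remainder 9.
June − 9 months → September.

September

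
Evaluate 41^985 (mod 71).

Successive squares of 41 mod 71: 41^1≡41, 41^2≡48, 41^4≡32, 41^8≡30, 41^16≡48, 41^32≡32, 41^64≡30, 41^128≡48, 41^256≡32, 41^512≡30.
Since 985 = 1 + 8 + 16 + 64 + 128 + 256 + 512 in binary, 41^985 ≡ 41·30·48·30·48·32·30 ≡ 34 (mod 71).

34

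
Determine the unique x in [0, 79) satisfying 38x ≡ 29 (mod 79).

38⁻¹ ≡ 52 (mod 79) because 38·52 = 1976 = 25·79 + 1.
So x ≡ 52·29 = 1508 ≡ 7 (mod 79).

7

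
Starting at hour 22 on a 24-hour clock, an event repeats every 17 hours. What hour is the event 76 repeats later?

18

76·17 = 1292.
1292 − 53·24 = 20, so 1292 ≡ 20 (mod 24).
(22 + 20) mod 24 = 18.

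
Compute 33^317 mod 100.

73

By repeated squaring mod 100: 33^1≡33, 33^2≡89, 33^4≡21, 33^8≡41, 33^16≡81, 33^32≡61, 33^64≡21, 33^128≡41, 33^256≡81.
Since 317 = 1 + 4 + 8 + 16 + 32 + 256 in binary, 33^317 ≡ 33·21·41·81·61·81 ≡ 73 (mod 100).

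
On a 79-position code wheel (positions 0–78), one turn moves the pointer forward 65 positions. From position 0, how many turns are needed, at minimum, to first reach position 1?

65·62 = 4030 = 51·79 + 1, so 65⁻¹ ≡ 62 (mod 79).

62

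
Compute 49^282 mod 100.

Square-and-reduce mod 100: 49^1≡49, 49^2≡1, 49^4≡1, 49^8≡1, 49^16≡1, 49^32≡1, 49^64≡1, 49^128≡1, 49^256≡1.
Since 282 = 2 + 8 + 16 + 256 in binary, 49^282 ≡ 1·1·1·1 ≡ 1 (mod 100).

1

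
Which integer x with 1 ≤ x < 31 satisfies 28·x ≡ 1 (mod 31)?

28·10 = 280 = 9·31 + 1, so 28⁻¹ ≡ 10 (mod 31).

10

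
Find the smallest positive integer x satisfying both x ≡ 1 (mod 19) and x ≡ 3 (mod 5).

58

Since 5·4 ≡ 1 (mod 19), take x = 3 + 5·((1−3)·4 mod 19) = 3 + 5·11 = 58.
Check: 58 mod 19 = 1, 58 mod 5 = 3.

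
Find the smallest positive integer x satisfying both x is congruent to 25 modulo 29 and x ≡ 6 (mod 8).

Since 8·11 ≡ 1 (mod 29), take x = 6 + 8·((25−6)·11 mod 29) = 6 + 8·6 = 54.
Check: 54 mod 29 = 25, 54 mod 8 = 6.

54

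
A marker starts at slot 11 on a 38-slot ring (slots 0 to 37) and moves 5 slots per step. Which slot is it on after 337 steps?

24

337·5 = 1685.
1685 mod 38 = 13 (since 44·38 = 1672).
(11 + 13) mod 38 = 24.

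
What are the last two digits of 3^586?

29

By repeated squaring mod 100: 3^1≡3, 3^2≡9, 3^4≡81, 3^8≡61, 3^16≡21, 3^32≡41, 3^64≡81, 3^128≡61, 3^256≡21, 3^512≡41.
Since 586 = 2 + 8 + 64 + 512 in binary, 3^586 ≡ 9·61·81·41 ≡ 29 (mod 100).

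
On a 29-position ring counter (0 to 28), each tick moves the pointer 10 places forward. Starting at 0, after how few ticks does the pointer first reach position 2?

The inverse of 10 mod 29 is 3 (since 10·3 = 30 ≡ 1).
Multiplying both sides by 3: x ≡ 3·2 = 6 ≡ 6 (mod 29).

6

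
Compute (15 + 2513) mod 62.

48

2513 = 40·62 + 33, so 2513 mod 62 = 33.
(15 + 33) mod 62 = 48.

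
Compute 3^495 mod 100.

7

By repeated squaring mod 100: 3^1≡3, 3^2≡9, 3^4≡81, 3^8≡61, 3^16≡21, 3^32≡41, 3^64≡81, 3^128≡61, 3^256≡21.
495 = 1 + 2 + 4 + 8 + 32 + 64 + 128 + 256, so 3^495 ≡ 3·9·81·61·41·81·61·21 ≡ 7 (mod 100).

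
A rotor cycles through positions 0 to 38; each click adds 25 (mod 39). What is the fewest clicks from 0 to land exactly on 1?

25·25 = 625 = 16·39 + 1, so 25⁻¹ ≡ 25 (mod 39).

25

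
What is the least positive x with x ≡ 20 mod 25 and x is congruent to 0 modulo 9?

45

Since 9·14 ≡ 1 (mod 25), take x = 0 + 9·((20−0)·14 mod 25) = 0 + 9·5 = 45.
Check: 45 mod 25 = 20, 45 mod 9 = 0.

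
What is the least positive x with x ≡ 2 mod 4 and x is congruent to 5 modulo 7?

26

Since 7·3 ≡ 1 (mod 4), take x = 5 + 7·((2−5)·3 mod 4) = 5 + 7·3 = 26.
Check: 26 mod 4 = 2, 26 mod 7 = 5.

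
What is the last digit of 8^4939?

The units digit of 8^n cycles with period 4: 8, 4, 2, 6, …
4939 leaves remainder 3 on division by 4, so 8^4939 ends in 2.

2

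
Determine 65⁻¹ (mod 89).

89 = 1·65 + 24
65 = 2·24 + 17
24 = 1·17 + 7
17 = 2·7 + 3
7 = 2·3 + 1
3 = 3·1 + 0
Back-substituting gives 65·63 ≡ 1 (mod 89).

63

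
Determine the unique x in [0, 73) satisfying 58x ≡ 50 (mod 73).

21

58⁻¹ ≡ 34 (mod 73) because 58·34 = 1972 = 27·73 + 1.
Multiplying both sides by 34: x ≡ 34·50 = 1700 ≡ 21 (mod 73).
Check: 58·21 = 1218 = 16·73 + 50.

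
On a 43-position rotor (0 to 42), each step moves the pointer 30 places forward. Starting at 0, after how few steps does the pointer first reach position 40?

The inverse of 30 mod 43 is 33 (since 30·33 = 990 ≡ 1).
So x ≡ 33·40 = 1320 ≡ 30 (mod 43).

30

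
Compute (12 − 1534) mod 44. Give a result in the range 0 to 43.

18

Dividing 1534 by 44 gives quotient 34 and remainder 38.
(12 − 38) mod 44 = 18.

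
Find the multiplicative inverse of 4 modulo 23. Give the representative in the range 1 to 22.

23 = 5·4 + 3
4 = 1·3 + 1
3 = 3·1 + 0
Back-substituting gives 4·6 ≡ 1 (mod 23).

6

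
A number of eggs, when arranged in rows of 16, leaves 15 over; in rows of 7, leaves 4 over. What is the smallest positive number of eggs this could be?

95

Since 7·7 ≡ 1 (mod 16), take x = 4 + 7·((15−4)·7 mod 16) = 4 + 7·13 = 95.
Check: 95 mod 16 = 15, 95 mod 7 = 4.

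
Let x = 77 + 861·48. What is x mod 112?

77

861·48 = 41328.
Dividing 41328 by 112 gives quotient 369 and remainder 0.
(77 + 0) mod 112 = 77.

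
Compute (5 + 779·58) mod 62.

51

779·58 = 45182.
45182 = 728·62 + 46, so 45182 mod 62 = 46.
(5 + 46) mod 62 = 51.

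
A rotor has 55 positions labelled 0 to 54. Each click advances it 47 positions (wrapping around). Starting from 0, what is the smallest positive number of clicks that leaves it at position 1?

48

55 = 1·47 + 8
47 = 5·8 + 7
8 = 1·7 + 1
7 = 7·1 + 0
Back-substituting gives 47·48 ≡ 1 (mod 55).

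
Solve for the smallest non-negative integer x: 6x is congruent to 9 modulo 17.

The inverse of 6 mod 17 is 3 (since 6·3 = 18 ≡ 1).
So x ≡ 3·9 = 27 ≡ 10 (mod 17).

10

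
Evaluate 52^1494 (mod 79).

38

Square-and-reduce mod 79: 52^1≡52, 52^2≡18, 52^4≡8, 52^8≡64, 52^16≡67, 52^32≡65, 52^64≡38, 52^128≡22, 52^256≡10, 52^512≡21, 52^1024≡46.
Since 1494 = 2 + 4 + 16 + 64 + 128 + 256 + 1024 in binary, 52^1494 ≡ 18·8·67·38·22·10·46 ≡ 38 (mod 79).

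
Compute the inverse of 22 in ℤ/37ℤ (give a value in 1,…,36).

22·32 = 704 = 19·37 + 1, so 22⁻¹ ≡ 32 (mod 37).

32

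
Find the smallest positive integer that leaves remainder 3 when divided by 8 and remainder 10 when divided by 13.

75

x ≡ 3 (mod 8) gives x ∈ {3, 11, 19, 27, 35, 43, 51, 59, …}.
The first of these with x mod 13 = 10 is 75.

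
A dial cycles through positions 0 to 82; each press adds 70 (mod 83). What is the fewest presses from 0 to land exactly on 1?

70·51 = 3570 = 43·83 + 1, so 70⁻¹ ≡ 51 (mod 83).

51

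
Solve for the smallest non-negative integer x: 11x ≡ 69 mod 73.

66

The inverse of 11 mod 73 is 20 (since 11·20 = 220 ≡ 1).
So x ≡ 20·69 = 1380 ≡ 66 (mod 73).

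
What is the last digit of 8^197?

Last digits of 8^n: 8, 4, 2, 6 (period 4).
197 mod 4 = 1, so the last digit matches 8^1 = 8.

8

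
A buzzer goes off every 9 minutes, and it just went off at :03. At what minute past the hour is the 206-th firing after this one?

206·9 = 1854.
1854 = 30·60 + 54, so 1854 mod 60 = 54.
(3 + 54) mod 60 = 57.

57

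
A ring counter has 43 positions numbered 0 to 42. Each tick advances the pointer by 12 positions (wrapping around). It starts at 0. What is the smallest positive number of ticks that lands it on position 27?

The inverse of 12 mod 43 is 18 (since 12·18 = 216 ≡ 1).
So x ≡ 18·27 = 486 ≡ 13 (mod 43).

13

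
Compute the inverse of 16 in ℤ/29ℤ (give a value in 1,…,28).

20

16·20 = 320 = 11·29 + 1, so 16⁻¹ ≡ 20 (mod 29).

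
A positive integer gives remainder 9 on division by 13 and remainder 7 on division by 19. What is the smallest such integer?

178

x ≡ 9 (mod 13) gives x ∈ {9, 22, 35, 48, 61, 74, 87, 100, …}.
The first of these with x mod 19 = 7 is 178.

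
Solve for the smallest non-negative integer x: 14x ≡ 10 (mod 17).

The inverse of 14 mod 17 is 11 (since 14·11 = 154 ≡ 1).
So x ≡ 11·10 = 110 ≡ 8 (mod 17).

8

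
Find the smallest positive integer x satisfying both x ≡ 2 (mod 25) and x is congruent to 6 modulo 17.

227

x ≡ 6 (mod 17) gives x ∈ {6, 23, 40, 57, 74, 91, 108, 125, …}.
The first of these with x mod 25 = 2 is 227.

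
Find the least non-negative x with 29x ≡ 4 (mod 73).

29⁻¹ ≡ 68 (mod 73) because 29·68 = 1972 = 27·73 + 1.
So x ≡ 68·4 = 272 ≡ 53 (mod 73).

53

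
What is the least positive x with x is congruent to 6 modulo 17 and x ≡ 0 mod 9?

108

x ≡ 0 (mod 9) gives x ∈ {0, 9, 18, 27, 36, 45, 54, 63, …}.
The first of these with x mod 17 = 6 is 108.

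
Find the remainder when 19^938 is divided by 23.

By repeated squaring mod 23: 19^1≡19, 19^2≡16, 19^4≡3, 19^8≡9, 19^16≡12, 19^32≡6, 19^64≡13, 19^128≡8, 19^256≡18, 19^512≡2.
938 = 2 + 8 + 32 + 128 + 256 + 512, so 19^938 ≡ 16·9·6·8·18·2 ≡ 18 (mod 23).

18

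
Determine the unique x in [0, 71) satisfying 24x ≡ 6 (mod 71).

The inverse of 24 mod 71 is 3 (since 24·3 = 72 ≡ 1).
So x ≡ 3·6 = 18 ≡ 18 (mod 71).
Check: 24·18 = 432 = 6·71 + 6.

18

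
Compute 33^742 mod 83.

By repeated squaring mod 83: 33^1≡33, 33^2≡10, 33^4≡17, 33^8≡40, 33^16≡23, 33^32≡31, 33^64≡48, 33^128≡63, 33^256≡68, 33^512≡59.
742 = 2 + 4 + 32 + 64 + 128 + 512, so 33^742 ≡ 10·17·31·48·63·59 ≡ 17 (mod 83).

17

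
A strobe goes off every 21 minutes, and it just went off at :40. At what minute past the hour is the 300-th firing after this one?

300·21 = 6300.
6300 − 105·60 = 0, so 6300 ≡ 0 (mod 60).
(40 + 0) mod 60 = 40.

40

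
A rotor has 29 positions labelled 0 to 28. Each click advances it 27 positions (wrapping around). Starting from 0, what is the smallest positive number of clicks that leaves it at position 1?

27·14 = 378 = 13·29 + 1, so 27⁻¹ ≡ 14 (mod 29).

14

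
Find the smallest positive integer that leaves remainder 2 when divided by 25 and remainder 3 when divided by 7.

Since 7·18 ≡ 1 (mod 25), take x = 3 + 7·((2−3)·18 mod 25) = 3 + 7·7 = 52.
Check: 52 mod 25 = 2, 52 mod 7 = 3.

52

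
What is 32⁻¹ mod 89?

64

32·64 = 2048 = 23·89 + 1, so 32⁻¹ ≡ 64 (mod 89).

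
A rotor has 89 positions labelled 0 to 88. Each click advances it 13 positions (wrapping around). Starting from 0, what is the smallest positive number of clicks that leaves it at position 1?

13·48 = 624 = 7·89 + 1, so 13⁻¹ ≡ 48 (mod 89).

48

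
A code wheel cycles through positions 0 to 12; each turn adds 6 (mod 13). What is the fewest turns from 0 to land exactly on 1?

11

13 = 2·6 + 1
6 = 6·1 + 0
Back-substituting gives 6·11 ≡ 1 (mod 13).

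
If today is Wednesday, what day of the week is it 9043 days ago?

Thursday

9043 = 1291·7 + 6, so 9043 mod 7 = 6.
Wednesday − 6 days → Thursday.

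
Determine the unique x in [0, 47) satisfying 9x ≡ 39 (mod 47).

9⁻¹ ≡ 21 (mod 47) because 9·21 = 189 = 4·47 + 1.
Multiplying both sides by 21: x ≡ 21·39 = 819 ≡ 20 (mod 47).

20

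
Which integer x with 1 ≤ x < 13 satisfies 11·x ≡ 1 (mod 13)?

6

13 = 1·11 + 2
11 = 5·2 + 1
2 = 2·1 + 0
Back-substituting gives 11·6 ≡ 1 (mod 13).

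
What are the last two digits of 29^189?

Square-and-reduce mod 100: 29^1≡29, 29^2≡41, 29^4≡81, 29^8≡61, 29^16≡21, 29^32≡41, 29^64≡81, 29^128≡61.
Since 189 = 1 + 4 + 8 + 16 + 32 + 128 in binary, 29^189 ≡ 29·81·61·21·41·61 ≡ 69 (mod 100).

69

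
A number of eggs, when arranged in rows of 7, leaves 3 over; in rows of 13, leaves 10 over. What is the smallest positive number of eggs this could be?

10

Since 13·6 ≡ 1 (mod 7), take x = 10 + 13·((3−10)·6 mod 7) = 10 + 13·0 = 10.
Check: 10 mod 7 = 3, 10 mod 13 = 10.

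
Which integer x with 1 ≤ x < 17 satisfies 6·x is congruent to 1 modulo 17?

6·3 = 18 = 1·17 + 1, so 6⁻¹ ≡ 3 (mod 17).

3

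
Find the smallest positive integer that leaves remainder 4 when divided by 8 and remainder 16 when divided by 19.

x ≡ 4 (mod 8) gives x ∈ {4, 12, 20, 28, 36, 44, 52, 60, …}.
The first of these with x mod 19 = 16 is 92.

92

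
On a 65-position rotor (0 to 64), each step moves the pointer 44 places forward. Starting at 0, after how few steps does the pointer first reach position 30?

44⁻¹ ≡ 34 (mod 65) because 44·34 = 1496 = 23·65 + 1.
So x ≡ 34·30 = 1020 ≡ 45 (mod 65).
Check: 44·45 = 1980 = 30·65 + 30.

45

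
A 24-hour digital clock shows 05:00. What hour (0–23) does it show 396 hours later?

17

396 mod 24 = 12 (since 16·24 = 384).
(5 + 12) mod 24 = 17.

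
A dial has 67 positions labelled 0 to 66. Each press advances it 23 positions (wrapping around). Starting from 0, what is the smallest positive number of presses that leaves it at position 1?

35

67 = 2·23 + 21
23 = 1·21 + 2
21 = 10·2 + 1
2 = 2·1 + 0
Back-substituting gives 23·35 ≡ 1 (mod 67).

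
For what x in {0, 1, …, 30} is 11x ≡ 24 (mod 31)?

5

11⁻¹ ≡ 17 (mod 31) because 11·17 = 187 = 6·31 + 1.
Multiplying both sides by 17: x ≡ 17·24 = 408 ≡ 5 (mod 31).
Check: 11·5 = 55 = 1·31 + 24.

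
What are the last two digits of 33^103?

37

Successive squares of 33 mod 100: 33^1≡33, 33^2≡89, 33^4≡21, 33^8≡41, 33^16≡81, 33^32≡61, 33^64≡21.
103 = 1 + 2 + 4 + 32 + 64, so 33^103 ≡ 33·89·21·61·21 ≡ 37 (mod 100).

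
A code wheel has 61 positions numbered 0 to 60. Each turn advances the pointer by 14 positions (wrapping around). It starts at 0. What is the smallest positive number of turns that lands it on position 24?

14⁻¹ ≡ 48 (mod 61) because 14·48 = 672 = 11·61 + 1.
Multiplying both sides by 48: x ≡ 48·24 = 1152 ≡ 54 (mod 61).

54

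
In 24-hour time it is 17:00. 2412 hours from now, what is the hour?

5

Dividing 2412 by 24 gives quotient 100 and remainder 12.
(17 + 12) mod 24 = 5.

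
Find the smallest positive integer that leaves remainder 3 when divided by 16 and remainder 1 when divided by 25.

x ≡ 3 (mod 16) gives x ∈ {3, 19, 35, 51}.
The first of these with x mod 25 = 1 is 51.

51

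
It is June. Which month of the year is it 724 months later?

October

Dividing 724 by 12 gives quotient 60 and remainder 4.
June + 4 months → October.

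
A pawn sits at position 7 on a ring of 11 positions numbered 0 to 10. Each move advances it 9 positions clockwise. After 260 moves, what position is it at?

260·9 = 2340.
Dividing 2340 by 11 gives quotient 212 and remainder 8.
(7 + 8) mod 11 = 4.

4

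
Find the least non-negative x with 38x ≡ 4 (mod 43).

25

38⁻¹ ≡ 17 (mod 43) because 38·17 = 646 = 15·43 + 1.
So x ≡ 17·4 = 68 ≡ 25 (mod 43).
Check: 38·25 = 950 = 22·43 + 4.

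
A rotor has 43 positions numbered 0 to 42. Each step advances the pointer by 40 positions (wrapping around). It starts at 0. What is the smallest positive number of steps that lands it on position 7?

40⁻¹ ≡ 14 (mod 43) because 40·14 = 560 = 13·43 + 1.
So x ≡ 14·7 = 98 ≡ 12 (mod 43).
Check: 40·12 = 480 = 11·43 + 7.

12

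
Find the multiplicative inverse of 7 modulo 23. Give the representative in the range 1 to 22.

7·10 = 70 = 3·23 + 1, so 7⁻¹ ≡ 10 (mod 23).

10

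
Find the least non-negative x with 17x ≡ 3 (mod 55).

17⁻¹ ≡ 13 (mod 55) because 17·13 = 221 = 4·55 + 1.
So x ≡ 13·3 = 39 ≡ 39 (mod 55).
Check: 17·39 = 663 = 12·55 + 3.

39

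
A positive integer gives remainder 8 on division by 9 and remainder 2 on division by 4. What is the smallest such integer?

26

Since 4·7 ≡ 1 (mod 9), take x = 2 + 4·((8−2)·7 mod 9) = 2 + 4·6 = 26.
Check: 26 mod 9 = 8, 26 mod 4 = 2.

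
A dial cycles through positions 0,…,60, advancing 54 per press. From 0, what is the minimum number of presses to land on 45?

11

The inverse of 54 mod 61 is 26 (since 54·26 = 1404 ≡ 1).
So x ≡ 26·45 = 1170 ≡ 11 (mod 61).
Check: 54·11 = 594 = 9·61 + 45.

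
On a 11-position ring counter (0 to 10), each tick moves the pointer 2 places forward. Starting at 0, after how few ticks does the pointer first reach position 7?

2⁻¹ ≡ 6 (mod 11) because 2·6 = 12 = 1·11 + 1.
Multiplying both sides by 6: x ≡ 6·7 = 42 ≡ 9 (mod 11).

9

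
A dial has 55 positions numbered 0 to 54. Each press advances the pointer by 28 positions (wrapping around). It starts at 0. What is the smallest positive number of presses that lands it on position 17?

34

The inverse of 28 mod 55 is 2 (since 28·2 = 56 ≡ 1).
Multiplying both sides by 2: x ≡ 2·17 = 34 ≡ 34 (mod 55).
Check: 28·34 = 952 = 17·55 + 17.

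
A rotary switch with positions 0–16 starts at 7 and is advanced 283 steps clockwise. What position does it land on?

1

283 mod 17 = 11 (since 16·17 = 272).
(7 + 11) mod 17 = 1.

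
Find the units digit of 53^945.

3

Powers of 3 mod 10 repeat with period 4: 3, 9, 7, 1.
945 leaves remainder 1 on division by 4, so 53^945 ends in 3.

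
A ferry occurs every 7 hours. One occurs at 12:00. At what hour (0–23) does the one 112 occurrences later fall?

112·7 = 784.
784 = 32·24 + 16, so 784 mod 24 = 16.
(12 + 16) mod 24 = 4.

4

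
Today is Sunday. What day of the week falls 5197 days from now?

5197 mod 7 = 3 (since 742·7 = 5194).
Sunday + 3 days → Wednesday.

Wednesday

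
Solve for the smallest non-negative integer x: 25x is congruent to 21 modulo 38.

25⁻¹ ≡ 35 (mod 38) because 25·35 = 875 = 23·38 + 1.
So x ≡ 35·21 = 735 ≡ 13 (mod 38).

13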